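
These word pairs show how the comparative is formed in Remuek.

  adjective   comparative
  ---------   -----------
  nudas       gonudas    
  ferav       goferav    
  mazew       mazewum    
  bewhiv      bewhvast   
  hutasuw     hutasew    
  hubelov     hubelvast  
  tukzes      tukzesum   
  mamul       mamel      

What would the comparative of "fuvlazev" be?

"fuvlazev" has last vowel 'e'. The stems whose last vowel is 'e' (tukzes → tukzesum, mazew → mazewum) add -um.
The other patterns: stems whose last vowel is 'u' change the last vowel to 'e'; stems whose last vowel is 'a' add the prefix go-; stems whose last vowel is 'i' or 'o' delete the last vowel and add -ast.
So fuvlazev → fuvlazevum.

fuvlazevum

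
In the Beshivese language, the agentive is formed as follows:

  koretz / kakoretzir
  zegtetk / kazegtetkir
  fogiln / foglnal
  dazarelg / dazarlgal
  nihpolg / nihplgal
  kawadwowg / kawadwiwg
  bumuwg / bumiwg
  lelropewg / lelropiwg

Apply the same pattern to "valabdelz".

dazarelg and kawadwowg both end in -g yet inflect differently (dazarlgal, kawadwiwg), so the final letter is not what conditions the rule; the second-to-last letter is.
"valabdelz" has second-to-last letter 'l'. The stems whose second-to-last letter is 'l' (fogiln → foglnal, dazarelg → dazarlgal, nihpolg → nihplgal) delete the last vowel and add -al.
The other patterns: stems whose second-to-last letter is 't' add ka- … -ir around the stem; stems whose second-to-last letter is 'w' change the last vowel to 'i'.
So valabdelz → valabdlzal.

valabdlzal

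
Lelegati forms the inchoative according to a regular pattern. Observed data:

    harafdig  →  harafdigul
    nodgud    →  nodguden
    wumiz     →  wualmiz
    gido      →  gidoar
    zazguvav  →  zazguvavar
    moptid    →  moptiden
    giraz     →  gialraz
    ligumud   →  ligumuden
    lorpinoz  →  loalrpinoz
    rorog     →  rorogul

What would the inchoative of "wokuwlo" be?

moptid and harafdig both have last vowel 'i' yet inflect differently (moptiden, harafdigul), so the last vowel is not what conditions the rule; the final letter is.
"wokuwlo" ends in -o. The one such stem in the data (gido → gidoar) adds -ar, so the same rule applies.
So wokuwlo → wokuwloar.

wokuwloar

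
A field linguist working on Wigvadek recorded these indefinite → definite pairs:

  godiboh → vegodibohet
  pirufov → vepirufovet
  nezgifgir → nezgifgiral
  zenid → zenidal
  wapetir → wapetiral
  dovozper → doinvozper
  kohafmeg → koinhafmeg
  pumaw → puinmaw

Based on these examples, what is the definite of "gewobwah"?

nezgifgir and dovozper both end in -r yet inflect differently (nezgifgiral, doinvozper), so the final letter is not what conditions the rule; the last vowel is.
"gewobwah" has last vowel 'a'. The one such stem in the data (pumaw → puinmaw) inserts -in- after the first vowel (as do dovozper, kohafmeg), so the same rule applies.
The other patterns: stems whose last vowel is 'o' add ve- … -et around the stem; stems whose last vowel is 'i' add -al.
So gewobwah → geinwobwah.

geinwobwah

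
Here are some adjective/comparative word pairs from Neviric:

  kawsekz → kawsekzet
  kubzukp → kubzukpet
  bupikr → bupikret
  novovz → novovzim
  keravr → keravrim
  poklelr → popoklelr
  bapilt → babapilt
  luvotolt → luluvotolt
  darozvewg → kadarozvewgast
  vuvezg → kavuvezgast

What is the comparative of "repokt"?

repoktet

kawsekz and novovz both end in -z yet inflect differently (kawsekzet, novovzim), so the final letter is not what conditions the rule; the second-to-last letter is.
"repokt" has second-to-last letter 'k'. The stems whose second-to-last letter is 'k' (kawsekz → kawsekzet, kubzukp → kubzukpet, bupikr → bupikret) add -et.
The other patterns: stems whose second-to-last letter is 'v' add -im; stems whose second-to-last letter is 'l' repeat the first consonant+vowel as a prefix; stems whose second-to-last letter is 'w' or 'z' add ka- … -ast around the stem.
So repokt → repoktet.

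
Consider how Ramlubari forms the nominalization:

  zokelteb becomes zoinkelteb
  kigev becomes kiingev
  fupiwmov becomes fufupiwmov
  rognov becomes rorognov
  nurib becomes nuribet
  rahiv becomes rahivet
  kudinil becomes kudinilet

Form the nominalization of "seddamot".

kigev and fupiwmov both end in -v yet inflect differently (kiingev, fufupiwmov), so the final letter is not what conditions the rule; the last vowel is.
"seddamot" has last vowel 'o'. The stems whose last vowel is 'o' (fupiwmov → fufupiwmov, rognov → rorognov) repeat the first consonant+vowel as a prefix.
So seddamot → seseddamot.

seseddamot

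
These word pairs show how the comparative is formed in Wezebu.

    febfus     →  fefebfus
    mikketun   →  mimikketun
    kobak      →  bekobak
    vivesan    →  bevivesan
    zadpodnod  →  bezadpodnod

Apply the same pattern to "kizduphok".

mikketun and vivesan both end in -n yet inflect differently (mimikketun, bevivesan), so the final letter is not what conditions the rule; the last vowel is.
"kizduphok" has last vowel 'o'. The one such stem in the data (zadpodnod → bezadpodnod) adds the prefix be-, so the same rule applies.
The other pattern: stems whose last vowel is 'u' repeat the first consonant+vowel as a prefix.
So kizduphok → bekizduphok.

bekizduphok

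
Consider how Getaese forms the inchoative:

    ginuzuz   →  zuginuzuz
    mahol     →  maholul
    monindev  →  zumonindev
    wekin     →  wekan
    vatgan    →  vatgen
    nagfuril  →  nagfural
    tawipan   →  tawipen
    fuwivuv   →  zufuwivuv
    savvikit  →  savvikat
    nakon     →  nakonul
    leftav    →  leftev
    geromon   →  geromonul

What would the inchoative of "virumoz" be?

"virumoz" has last vowel 'o'. The stems whose last vowel is 'o' (geromon → geromonul, nakon → nakonul, mahol → maholul) add -ul.
The other patterns: stems whose last vowel is 'a' change the last vowel to 'e'; stems whose last vowel is 'i' change the last vowel to 'a'; stems whose last vowel is 'e' or 'u' add the prefix zu-.
So virumoz → virumozul.

virumozul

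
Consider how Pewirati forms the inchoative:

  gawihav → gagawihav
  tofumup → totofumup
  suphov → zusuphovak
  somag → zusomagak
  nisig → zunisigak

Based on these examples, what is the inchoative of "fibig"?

zufibigak

gawihav and suphov both end in -v yet inflect differently (gagawihav, zusuphovak), so the final letter is not what conditions the rule; the number of vowels is.
"fibig" has 2 vowels. The stems with 2 vowels (suphov → zusuphovak, somag → zusomagak, nisig → zunisigak) add zu- … -ak around the stem.
The other pattern: stems with 3 vowels repeat the first consonant+vowel as a prefix.
So fibig → zufibigak.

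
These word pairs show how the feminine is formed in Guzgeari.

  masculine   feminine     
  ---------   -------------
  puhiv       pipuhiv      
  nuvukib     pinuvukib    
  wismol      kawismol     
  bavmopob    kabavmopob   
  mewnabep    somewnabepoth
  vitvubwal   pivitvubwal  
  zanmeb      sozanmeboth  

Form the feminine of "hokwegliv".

"hokwegliv" has last vowel 'i'. The stems whose last vowel is 'i' (nuvukib → pinuvukib, puhiv → pipuhiv) add the prefix pi-.
The other patterns: stems whose last vowel is 'o' add the prefix ka-; stems whose last vowel is 'e' add so- … -oth around the stem.
So hokwegliv → pihokwegliv.

pihokwegliv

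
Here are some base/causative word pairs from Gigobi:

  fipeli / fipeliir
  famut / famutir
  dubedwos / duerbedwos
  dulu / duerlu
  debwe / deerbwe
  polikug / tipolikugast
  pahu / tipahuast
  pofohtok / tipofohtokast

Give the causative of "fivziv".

fivzivir

dulu and pahu both end in -u yet inflect differently (duerlu, tipahuast), so the final letter is not what conditions the rule; the first letter is.
"fivziv" begins with f-. The stems beginning with f- (fipeli → fipeliir, famut → famutir) add -ir.
So fivziv → fivzivir.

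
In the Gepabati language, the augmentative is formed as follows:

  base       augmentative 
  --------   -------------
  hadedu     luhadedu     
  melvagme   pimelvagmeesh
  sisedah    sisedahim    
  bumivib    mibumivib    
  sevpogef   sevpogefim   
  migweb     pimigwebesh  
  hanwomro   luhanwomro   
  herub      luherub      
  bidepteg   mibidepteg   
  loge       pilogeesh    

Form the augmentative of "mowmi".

pimowmiesh

"mowmi" begins with m-. The stems beginning with m- (migweb → pimigwebesh, melvagme → pimelvagmeesh) add pi- … -esh around the stem.
The other patterns: stems beginning with b- add the prefix mi-; stems beginning with s- add -im; stems beginning with h- add the prefix lu-.
So mowmi → pimowmiesh.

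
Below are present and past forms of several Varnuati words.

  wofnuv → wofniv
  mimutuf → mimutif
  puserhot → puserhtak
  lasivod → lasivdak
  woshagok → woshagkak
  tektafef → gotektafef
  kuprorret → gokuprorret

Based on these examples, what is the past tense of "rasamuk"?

rasamik

mimutuf and tektafef both end in -f yet inflect differently (mimutif, gotektafef), so the final letter is not what conditions the rule; the last vowel is.
"rasamuk" has last vowel 'u'. The stems whose last vowel is 'u' (wofnuv → wofniv, mimutuf → mimutif) change the last vowel to 'i'.
The other patterns: stems whose last vowel is 'o' delete the last vowel and add -ak; stems whose last vowel is 'e' add the prefix go-.
So rasamuk → rasamik.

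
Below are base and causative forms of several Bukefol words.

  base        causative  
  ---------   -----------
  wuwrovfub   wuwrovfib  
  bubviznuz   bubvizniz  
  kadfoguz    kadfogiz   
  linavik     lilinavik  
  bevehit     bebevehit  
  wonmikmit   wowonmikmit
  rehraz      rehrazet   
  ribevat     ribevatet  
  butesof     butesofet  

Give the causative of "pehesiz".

bubviznuz and rehraz both end in -z yet inflect differently (bubvizniz, rehrazet), so the final letter is not what conditions the rule; the last vowel is.
"pehesiz" has last vowel 'i'. The stems whose last vowel is 'i' (linavik → lilinavik, bevehit → bebevehit, wonmikmit → wowonmikmit) repeat the first consonant+vowel as a prefix.
The other patterns: stems whose last vowel is 'u' change the last vowel to 'i'; stems whose last vowel is 'a' or 'o' add -et.
So pehesiz → pepehesiz.

pepehesiz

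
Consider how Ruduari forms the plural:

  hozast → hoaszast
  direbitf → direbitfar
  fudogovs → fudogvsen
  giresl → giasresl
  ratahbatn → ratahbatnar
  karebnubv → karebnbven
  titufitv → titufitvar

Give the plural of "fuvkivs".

fuvkvsen

titufitv and karebnubv both end in -v yet inflect differently (titufitvar, karebnbven), so the final letter is not what conditions the rule; the second-to-last letter is.
"fuvkivs" has second-to-last letter 'v'. The one such stem in the data (fudogovs → fudogvsen) deletes the last vowel and adds -en (as does karebnubv), so the same rule applies.
So fuvkivs → fuvkvsen.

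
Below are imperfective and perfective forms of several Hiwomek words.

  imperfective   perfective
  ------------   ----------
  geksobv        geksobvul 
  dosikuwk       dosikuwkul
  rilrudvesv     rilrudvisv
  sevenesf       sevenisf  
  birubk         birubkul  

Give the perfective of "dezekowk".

dezekowkul

"dezekowk" has second-to-last letter 'w'. The one such stem in the data (dosikuwk → dosikuwkul) adds -ul, so the same rule applies.
So dezekowk → dezekowkul.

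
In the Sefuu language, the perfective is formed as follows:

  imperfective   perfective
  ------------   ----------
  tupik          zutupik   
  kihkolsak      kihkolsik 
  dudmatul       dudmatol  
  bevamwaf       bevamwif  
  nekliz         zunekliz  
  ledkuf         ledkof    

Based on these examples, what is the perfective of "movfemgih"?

"movfemgih" has last vowel 'i'. The stems whose last vowel is 'i' (tupik → zutupik, nekliz → zunekliz) add the prefix zu-.
The other patterns: stems whose last vowel is 'u' change the last vowel to 'o'; stems whose last vowel is 'a' change the last vowel to 'i'.
So movfemgih → zumovfemgih.

zumovfemgih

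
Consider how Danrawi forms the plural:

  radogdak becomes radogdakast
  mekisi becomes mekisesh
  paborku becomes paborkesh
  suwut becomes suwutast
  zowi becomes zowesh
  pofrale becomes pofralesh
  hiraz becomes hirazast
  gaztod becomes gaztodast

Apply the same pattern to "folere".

suwut and paborku both have last vowel 'u' yet inflect differently (suwutast, paborkesh), so the last vowel is not what conditions the rule; whether the stem ends in a vowel or a consonant is.
"folere" ends in a vowel. The stems ending in a vowel (zowi → zowesh, pofrale → pofralesh, paborku → paborkesh) drop the final letter and add -esh.
The other pattern: stems ending in a consonant add -ast.
So folere → foleresh.

foleresh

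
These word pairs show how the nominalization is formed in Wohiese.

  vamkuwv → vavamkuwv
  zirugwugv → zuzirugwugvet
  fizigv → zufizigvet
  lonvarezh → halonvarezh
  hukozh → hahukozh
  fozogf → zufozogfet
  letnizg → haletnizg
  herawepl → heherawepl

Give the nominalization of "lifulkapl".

lilifulkapl

zirugwugv and vamkuwv both end in -v yet inflect differently (zuzirugwugvet, vavamkuwv), so the final letter is not what conditions the rule; the second-to-last letter is.
"lifulkapl" has second-to-last letter 'p'. The one such stem in the data (herawepl → heherawepl) repeats the first consonant+vowel as a prefix (as does vamkuwv), so the same rule applies.
The other patterns: stems whose second-to-last letter is 'z' add the prefix ha-; stems whose second-to-last letter is 'g' add zu- … -et around the stem.
So lifulkapl → lilifulkapl.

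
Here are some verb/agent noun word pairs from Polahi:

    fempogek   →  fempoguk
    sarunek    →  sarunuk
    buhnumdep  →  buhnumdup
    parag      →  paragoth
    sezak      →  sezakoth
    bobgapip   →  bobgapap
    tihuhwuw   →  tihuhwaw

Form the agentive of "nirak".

nirakoth

fempogek and sezak both end in -k yet inflect differently (fempoguk, sezakoth), so the final letter is not what conditions the rule; the last vowel is.
"nirak" has last vowel 'a'. The stems whose last vowel is 'a' (parag → paragoth, sezak → sezakoth) add -oth.
The other patterns: stems whose last vowel is 'e' change the last vowel to 'u'; stems whose last vowel is 'i' or 'u' change the last vowel to 'a'.
So nirak → nirakoth.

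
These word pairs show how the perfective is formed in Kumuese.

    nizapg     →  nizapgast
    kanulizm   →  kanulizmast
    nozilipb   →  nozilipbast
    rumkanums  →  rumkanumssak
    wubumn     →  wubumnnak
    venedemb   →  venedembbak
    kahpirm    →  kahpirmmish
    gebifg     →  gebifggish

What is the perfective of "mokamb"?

mokambbak

nozilipb and venedemb both end in -b yet inflect differently (nozilipbast, venedembbak), so the final letter is not what conditions the rule; the second-to-last letter is.
"mokamb" has second-to-last letter 'm'. The stems whose second-to-last letter is 'm' (rumkanums → rumkanumssak, wubumn → wubumnnak, venedemb → venedembbak) double the final consonant and add -ak.
The other patterns: stems whose second-to-last letter is 'p' or 'z' add -ast; stems whose second-to-last letter is 'f' or 'r' double the final consonant and add -ish.
So mokamb → mokambbak.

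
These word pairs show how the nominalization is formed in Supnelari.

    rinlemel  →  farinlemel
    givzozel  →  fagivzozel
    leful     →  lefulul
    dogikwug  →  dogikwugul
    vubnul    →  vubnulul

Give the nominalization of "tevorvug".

tevorvugul

"tevorvug" has last vowel 'u'. The stems whose last vowel is 'u' (vubnul → vubnulul, dogikwug → dogikwugul, leful → lefulul) add -ul.
The other pattern: stems whose last vowel is 'e' add the prefix fa-.
So tevorvug → tevorvugul.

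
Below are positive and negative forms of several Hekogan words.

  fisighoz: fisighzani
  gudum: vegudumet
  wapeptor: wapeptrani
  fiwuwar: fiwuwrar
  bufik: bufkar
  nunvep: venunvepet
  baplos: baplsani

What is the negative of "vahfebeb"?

wapeptor and fiwuwar both end in -r yet inflect differently (wapeptrani, fiwuwrar), so the final letter is not what conditions the rule; the last vowel is.
"vahfebeb" has last vowel 'e'. The one such stem in the data (nunvep → venunvepet) adds ve- … -et around the stem, so the same rule applies.
The other patterns: stems whose last vowel is 'o' delete the last vowel and add -ani; stems whose last vowel is 'a' or 'i' delete the last vowel and add -ar.
So vahfebeb → vevahfebebet.

vevahfebebet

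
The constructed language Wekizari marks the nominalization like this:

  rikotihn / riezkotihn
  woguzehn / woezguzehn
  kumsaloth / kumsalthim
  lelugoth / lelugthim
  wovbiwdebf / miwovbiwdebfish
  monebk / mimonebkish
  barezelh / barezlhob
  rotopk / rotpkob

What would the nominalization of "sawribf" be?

kumsaloth and barezelh both end in -h yet inflect differently (kumsalthim, barezlhob), so the final letter is not what conditions the rule; the second-to-last letter is.
"sawribf" has second-to-last letter 'b'. The stems whose second-to-last letter is 'b' (wovbiwdebf → miwovbiwdebfish, monebk → mimonebkish) add mi- … -ish around the stem.
The other patterns: stems whose second-to-last letter is 'h' insert -ez- after the first vowel; stems whose second-to-last letter is 't' delete the last vowel and add -im; stems whose second-to-last letter is 'l' or 'p' delete the last vowel and add -ob.
So sawribf → misawribfish.

misawribfish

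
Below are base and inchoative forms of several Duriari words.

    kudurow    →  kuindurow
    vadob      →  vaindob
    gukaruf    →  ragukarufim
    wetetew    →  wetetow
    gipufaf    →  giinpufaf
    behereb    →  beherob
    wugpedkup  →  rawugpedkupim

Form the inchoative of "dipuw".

"dipuw" has last vowel 'u'. The stems whose last vowel is 'u' (wugpedkup → rawugpedkupim, gukaruf → ragukarufim) add ra- … -im around the stem.
So dipuw → radipuwim.

radipuwim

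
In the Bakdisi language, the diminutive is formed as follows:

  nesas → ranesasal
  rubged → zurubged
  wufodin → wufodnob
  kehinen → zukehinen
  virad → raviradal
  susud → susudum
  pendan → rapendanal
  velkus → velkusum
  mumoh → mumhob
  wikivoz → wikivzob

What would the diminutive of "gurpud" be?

wufodin and kehinen both end in -n yet inflect differently (wufodnob, zukehinen), so the final letter is not what conditions the rule; the last vowel is.
"gurpud" has last vowel 'u'. The stems whose last vowel is 'u' (velkus → velkusum, susud → susudum) add -um.
The other patterns: stems whose last vowel is 'i' or 'o' delete the last vowel and add -ob; stems whose last vowel is 'e' add the prefix zu-; stems whose last vowel is 'a' add ra- … -al around the stem.
So gurpud → gurpudum.

gurpudum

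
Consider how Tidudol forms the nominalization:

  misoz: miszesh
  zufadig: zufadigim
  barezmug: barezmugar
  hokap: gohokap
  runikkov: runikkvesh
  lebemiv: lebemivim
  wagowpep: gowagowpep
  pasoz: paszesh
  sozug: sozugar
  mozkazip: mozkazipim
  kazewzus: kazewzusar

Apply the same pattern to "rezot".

"rezot" has last vowel 'o'. The stems whose last vowel is 'o' (runikkov → runikkvesh, pasoz → paszesh, misoz → miszesh) delete the last vowel and add -esh.
The other patterns: stems whose last vowel is 'i' add -im; stems whose last vowel is 'u' add -ar; stems whose last vowel is 'a' or 'e' add the prefix go-.
So rezot → reztesh.

reztesh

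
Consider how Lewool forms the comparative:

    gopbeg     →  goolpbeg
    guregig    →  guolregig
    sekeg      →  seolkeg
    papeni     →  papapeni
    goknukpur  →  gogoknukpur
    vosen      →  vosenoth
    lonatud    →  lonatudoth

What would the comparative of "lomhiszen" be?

guregig and papeni both have last vowel 'i' yet inflect differently (guolregig, papapeni), so the last vowel is not what conditions the rule; the final letter is.
"lomhiszen" ends in -n. The one such stem in the data (vosen → vosenoth) adds -oth, so the same rule applies.
The other patterns: stems ending in -g insert -ol- after the first vowel; stems ending in -i or -r repeat the first consonant+vowel as a prefix.
So lomhiszen → lomhiszenoth.

lomhiszenoth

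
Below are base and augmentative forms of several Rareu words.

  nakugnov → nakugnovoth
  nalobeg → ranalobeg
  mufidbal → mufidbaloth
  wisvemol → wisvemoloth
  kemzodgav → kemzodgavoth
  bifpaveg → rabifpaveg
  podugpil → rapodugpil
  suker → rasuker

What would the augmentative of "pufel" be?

rapufel

"pufel" has last vowel 'e'. The stems whose last vowel is 'e' (suker → rasuker, bifpaveg → rabifpaveg, nalobeg → ranalobeg) add the prefix ra-.
The other pattern: stems whose last vowel is 'a' or 'o' add -oth.
So pufel → rapufel.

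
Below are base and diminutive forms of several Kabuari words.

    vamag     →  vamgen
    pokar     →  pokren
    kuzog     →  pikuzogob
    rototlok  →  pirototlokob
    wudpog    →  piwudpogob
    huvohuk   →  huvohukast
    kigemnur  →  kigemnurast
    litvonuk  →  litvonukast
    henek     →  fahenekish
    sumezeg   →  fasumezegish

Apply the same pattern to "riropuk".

riropukast

"riropuk" has last vowel 'u'. The stems whose last vowel is 'u' (huvohuk → huvohukast, kigemnur → kigemnurast, litvonuk → litvonukast) add -ast.
The other patterns: stems whose last vowel is 'a' delete the last vowel and add -en; stems whose last vowel is 'o' add pi- … -ob around the stem; stems whose last vowel is 'e' add fa- … -ish around the stem.
So riropuk → riropukast.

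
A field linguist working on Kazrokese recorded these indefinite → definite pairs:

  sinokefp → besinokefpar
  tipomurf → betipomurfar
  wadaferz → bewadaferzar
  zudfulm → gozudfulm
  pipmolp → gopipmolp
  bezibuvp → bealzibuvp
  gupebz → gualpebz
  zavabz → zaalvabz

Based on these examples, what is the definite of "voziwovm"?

voalziwovm

sinokefp and pipmolp both end in -p yet inflect differently (besinokefpar, gopipmolp), so the final letter is not what conditions the rule; the second-to-last letter is.
"voziwovm" has second-to-last letter 'v'. The one such stem in the data (bezibuvp → bealzibuvp) inserts -al- after the first vowel (as do gupebz, zavabz), so the same rule applies.
So voziwovm → voalziwovm.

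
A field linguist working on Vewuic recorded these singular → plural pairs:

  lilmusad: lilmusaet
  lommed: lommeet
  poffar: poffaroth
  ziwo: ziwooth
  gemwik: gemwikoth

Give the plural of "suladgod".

lilmusad and poffar both have last vowel 'a' yet inflect differently (lilmusaet, poffaroth), so the last vowel is not what conditions the rule; the final letter is.
"suladgod" ends in -d. The stems ending in -d (lilmusad → lilmusaet, lommed → lommeet) drop the final letter and add -et.
The other pattern: stems ending in -k, -o or -r add -oth.
So suladgod → suladgoet.

suladgoet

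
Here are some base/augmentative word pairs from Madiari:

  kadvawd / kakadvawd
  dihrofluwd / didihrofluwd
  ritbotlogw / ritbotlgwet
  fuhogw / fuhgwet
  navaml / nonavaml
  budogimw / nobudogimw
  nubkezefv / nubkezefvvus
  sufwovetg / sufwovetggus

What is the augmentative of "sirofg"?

"sirofg" has second-to-last letter 'f'. The one such stem in the data (nubkezefv → nubkezefvvus) doubles the final consonant and adds -us (as does sufwovetg), so the same rule applies.
The other patterns: stems whose second-to-last letter is 'w' repeat the first consonant+vowel as a prefix; stems whose second-to-last letter is 'g' delete the last vowel and add -et; stems whose second-to-last letter is 'm' add the prefix no-.
So sirofg → sirofggus.

sirofggus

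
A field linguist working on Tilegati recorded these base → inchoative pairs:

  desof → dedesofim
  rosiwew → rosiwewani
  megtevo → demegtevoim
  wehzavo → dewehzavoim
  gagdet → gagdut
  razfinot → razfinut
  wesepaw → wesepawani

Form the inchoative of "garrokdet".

garrokdut

gagdet and rosiwew both have last vowel 'e' yet inflect differently (gagdut, rosiwewani), so the last vowel is not what conditions the rule; the final letter is.
"garrokdet" ends in -t. The stems ending in -t (razfinot → razfinut, gagdet → gagdut) change the last vowel to 'u'.
The other patterns: stems ending in -w add -ani; stems ending in -f or -o add de- … -im around the stem.
So garrokdet → garrokdut.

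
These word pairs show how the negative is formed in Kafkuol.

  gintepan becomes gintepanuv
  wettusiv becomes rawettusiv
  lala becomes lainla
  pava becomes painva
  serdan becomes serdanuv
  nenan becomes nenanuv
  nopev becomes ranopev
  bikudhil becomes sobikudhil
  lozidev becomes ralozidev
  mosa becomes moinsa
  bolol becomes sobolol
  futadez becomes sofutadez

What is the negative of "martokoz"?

somartokoz

lala and nenan both have last vowel 'a' yet inflect differently (lainla, nenanuv), so the last vowel is not what conditions the rule; the final letter is.
"martokoz" ends in -z. The one such stem in the data (futadez → sofutadez) adds the prefix so-, so the same rule applies.
The other patterns: stems ending in -v add the prefix ra-; stems ending in -a insert -in- after the first vowel; stems ending in -n add -uv.
So martokoz → somartokoz.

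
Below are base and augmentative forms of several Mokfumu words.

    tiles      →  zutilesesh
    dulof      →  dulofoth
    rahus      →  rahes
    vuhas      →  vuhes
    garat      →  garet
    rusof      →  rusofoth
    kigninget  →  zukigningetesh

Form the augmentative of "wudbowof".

"wudbowof" has last vowel 'o'. The stems whose last vowel is 'o' (rusof → rusofoth, dulof → dulofoth) add -oth.
So wudbowof → wudbowofoth.

wudbowofoth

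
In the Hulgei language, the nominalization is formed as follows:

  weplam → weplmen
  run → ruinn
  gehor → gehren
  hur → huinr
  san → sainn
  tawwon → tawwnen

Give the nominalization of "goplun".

tawwon and san both end in -n yet inflect differently (tawwnen, sainn), so the final letter is not what conditions the rule; the number of vowels is.
"goplun" has 2 vowels. The stems with 2 vowels (weplam → weplmen, gehor → gehren, tawwon → tawwnen) delete the last vowel and add -en.
The other pattern: stems with 1 vowel insert -in- after the first vowel.
So goplun → goplnen.

goplnen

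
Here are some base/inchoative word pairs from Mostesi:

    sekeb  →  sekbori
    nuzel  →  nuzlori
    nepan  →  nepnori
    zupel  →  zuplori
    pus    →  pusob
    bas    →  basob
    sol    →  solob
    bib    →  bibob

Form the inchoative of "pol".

polob

nuzel and sol both end in -l yet inflect differently (nuzlori, solob), so the final letter is not what conditions the rule; the number of vowels is.
"pol" has 1 vowel. The stems with 1 vowel (pus → pusob, bas → basob, sol → solob) add -ob.
The other pattern: stems with 2 vowels delete the last vowel and add -ori.
So pol → polob.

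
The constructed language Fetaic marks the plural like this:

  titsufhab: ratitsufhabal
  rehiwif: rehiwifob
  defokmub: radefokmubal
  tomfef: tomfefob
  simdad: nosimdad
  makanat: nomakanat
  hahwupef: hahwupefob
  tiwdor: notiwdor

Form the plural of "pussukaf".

pussukafob

"pussukaf" ends in -f. The stems ending in -f (hahwupef → hahwupefob, tomfef → tomfefob, rehiwif → rehiwifob) add -ob.
So pussukaf → pussukafob.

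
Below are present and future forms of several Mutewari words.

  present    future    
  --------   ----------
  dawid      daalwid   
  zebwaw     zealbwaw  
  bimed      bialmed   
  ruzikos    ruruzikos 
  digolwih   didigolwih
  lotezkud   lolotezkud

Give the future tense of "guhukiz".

"guhukiz" has 3 vowels. The stems with 3 vowels (ruzikos → ruruzikos, digolwih → didigolwih, lotezkud → lolotezkud) repeat the first consonant+vowel as a prefix.
So guhukiz → guguhukiz.

guguhukiz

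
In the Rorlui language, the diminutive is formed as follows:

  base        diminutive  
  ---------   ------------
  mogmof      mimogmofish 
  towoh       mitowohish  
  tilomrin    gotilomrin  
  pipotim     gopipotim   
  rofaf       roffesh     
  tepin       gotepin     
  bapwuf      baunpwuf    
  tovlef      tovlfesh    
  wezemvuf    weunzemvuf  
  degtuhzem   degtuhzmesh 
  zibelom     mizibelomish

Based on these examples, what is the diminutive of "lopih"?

golopih

pipotim and zibelom both end in -m yet inflect differently (gopipotim, mizibelomish), so the final letter is not what conditions the rule; the last vowel is.
"lopih" has last vowel 'i'. The stems whose last vowel is 'i' (tilomrin → gotilomrin, tepin → gotepin, pipotim → gopipotim) add the prefix go-.
So lopih → golopih.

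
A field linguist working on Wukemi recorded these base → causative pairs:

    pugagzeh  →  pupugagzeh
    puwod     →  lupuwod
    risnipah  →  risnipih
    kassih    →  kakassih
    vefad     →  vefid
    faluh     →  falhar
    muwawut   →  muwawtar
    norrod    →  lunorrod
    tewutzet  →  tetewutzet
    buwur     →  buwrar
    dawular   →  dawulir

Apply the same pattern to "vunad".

vunid

"vunad" has last vowel 'a'. The stems whose last vowel is 'a' (vefad → vefid, dawular → dawulir, risnipah → risnipih) change the last vowel to 'i'.
So vunad → vunid.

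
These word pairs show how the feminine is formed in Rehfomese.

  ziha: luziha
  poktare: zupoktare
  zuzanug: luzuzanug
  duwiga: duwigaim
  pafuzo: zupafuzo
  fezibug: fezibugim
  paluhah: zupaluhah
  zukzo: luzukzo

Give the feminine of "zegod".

"zegod" begins with z-. The stems beginning with z- (ziha → luziha, zukzo → luzukzo, zuzanug → luzuzanug) add the prefix lu-.
So zegod → luzegod.

luzegod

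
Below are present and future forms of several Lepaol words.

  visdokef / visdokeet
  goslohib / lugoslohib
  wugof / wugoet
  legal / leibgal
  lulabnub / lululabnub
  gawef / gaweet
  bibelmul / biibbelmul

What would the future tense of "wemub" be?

bibelmul and lulabnub both have last vowel 'u' yet inflect differently (biibbelmul, lululabnub), so the last vowel is not what conditions the rule; the final letter is.
"wemub" ends in -b. The stems ending in -b (lulabnub → lululabnub, goslohib → lugoslohib) add the prefix lu-.
The other patterns: stems ending in -l insert -ib- after the first vowel; stems ending in -f drop the final letter and add -et.
So wemub → luwemub.

luwemub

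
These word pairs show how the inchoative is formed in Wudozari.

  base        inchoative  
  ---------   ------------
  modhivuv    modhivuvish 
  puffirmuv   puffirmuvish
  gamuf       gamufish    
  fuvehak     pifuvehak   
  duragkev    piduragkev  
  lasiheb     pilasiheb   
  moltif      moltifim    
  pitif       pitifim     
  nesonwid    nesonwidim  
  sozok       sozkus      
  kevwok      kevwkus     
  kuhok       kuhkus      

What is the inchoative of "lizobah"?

pilizobah

"lizobah" has last vowel 'a'. The one such stem in the data (fuvehak → pifuvehak) adds the prefix pi-, so the same rule applies.
So lizobah → pilizobah.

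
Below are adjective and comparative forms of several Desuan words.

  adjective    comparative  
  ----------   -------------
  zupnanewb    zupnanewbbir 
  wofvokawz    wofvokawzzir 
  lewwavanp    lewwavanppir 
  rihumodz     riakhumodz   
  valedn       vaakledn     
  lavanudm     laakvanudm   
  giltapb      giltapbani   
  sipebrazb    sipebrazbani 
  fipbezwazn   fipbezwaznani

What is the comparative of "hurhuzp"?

"hurhuzp" has second-to-last letter 'z'. The stems whose second-to-last letter is 'z' (sipebrazb → sipebrazbani, fipbezwazn → fipbezwaznani) add -ani.
The other patterns: stems whose second-to-last letter is 'n' or 'w' double the final consonant and add -ir; stems whose second-to-last letter is 'd' insert -ak- after the first vowel.
So hurhuzp → hurhuzpani.

hurhuzpani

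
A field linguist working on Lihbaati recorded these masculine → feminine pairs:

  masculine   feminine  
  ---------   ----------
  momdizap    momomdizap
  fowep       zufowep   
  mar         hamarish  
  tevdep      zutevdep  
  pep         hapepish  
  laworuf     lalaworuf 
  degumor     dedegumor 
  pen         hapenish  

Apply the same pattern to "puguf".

zupuguf

pep and tevdep both end in -p yet inflect differently (hapepish, zutevdep), so the final letter is not what conditions the rule; the number of vowels is.
"puguf" has 2 vowels. The stems with 2 vowels (tevdep → zutevdep, fowep → zufowep) add the prefix zu-.
The other patterns: stems with 1 vowel add ha- … -ish around the stem; stems with 3 vowels repeat the first consonant+vowel as a prefix.
So puguf → zupuguf.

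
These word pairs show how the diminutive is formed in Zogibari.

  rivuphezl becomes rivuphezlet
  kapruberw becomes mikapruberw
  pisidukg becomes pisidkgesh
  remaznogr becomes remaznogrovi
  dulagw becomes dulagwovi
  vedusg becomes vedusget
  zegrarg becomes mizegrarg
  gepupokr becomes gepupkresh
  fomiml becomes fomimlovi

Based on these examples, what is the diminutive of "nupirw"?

zegrarg and vedusg both end in -g yet inflect differently (mizegrarg, vedusget), so the final letter is not what conditions the rule; the second-to-last letter is.
"nupirw" has second-to-last letter 'r'. The stems whose second-to-last letter is 'r' (zegrarg → mizegrarg, kapruberw → mikapruberw) add the prefix mi-.
The other patterns: stems whose second-to-last letter is 's' or 'z' add -et; stems whose second-to-last letter is 'k' delete the last vowel and add -esh; stems whose second-to-last letter is 'g' or 'm' add -ovi.
So nupirw → minupirw.

minupirw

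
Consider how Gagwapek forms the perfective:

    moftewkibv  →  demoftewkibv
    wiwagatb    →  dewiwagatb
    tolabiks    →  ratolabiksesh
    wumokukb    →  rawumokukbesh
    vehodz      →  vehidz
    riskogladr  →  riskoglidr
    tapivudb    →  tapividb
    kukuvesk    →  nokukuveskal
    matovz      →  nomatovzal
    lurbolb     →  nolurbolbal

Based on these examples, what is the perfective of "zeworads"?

zeworids

"zeworads" has second-to-last letter 'd'. The stems whose second-to-last letter is 'd' (vehodz → vehidz, riskogladr → riskoglidr, tapivudb → tapividb) change the last vowel to 'i'.
So zeworads → zeworids.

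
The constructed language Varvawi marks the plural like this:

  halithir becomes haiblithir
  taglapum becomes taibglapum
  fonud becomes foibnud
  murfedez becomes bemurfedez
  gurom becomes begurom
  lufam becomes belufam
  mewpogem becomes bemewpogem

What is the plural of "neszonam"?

"neszonam" has last vowel 'a'. The one such stem in the data (lufam → belufam) adds the prefix be-, so the same rule applies.
So neszonam → beneszonam.

beneszonam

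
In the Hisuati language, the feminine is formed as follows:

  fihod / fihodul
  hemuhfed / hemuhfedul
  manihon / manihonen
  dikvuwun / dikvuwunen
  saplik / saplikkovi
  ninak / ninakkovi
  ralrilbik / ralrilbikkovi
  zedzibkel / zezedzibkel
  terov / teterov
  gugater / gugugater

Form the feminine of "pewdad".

pewdadul

fihod and manihon both have last vowel 'o' yet inflect differently (fihodul, manihonen), so the last vowel is not what conditions the rule; the final letter is.
"pewdad" ends in -d. The stems ending in -d (fihod → fihodul, hemuhfed → hemuhfedul) add -ul.
So pewdad → pewdadul.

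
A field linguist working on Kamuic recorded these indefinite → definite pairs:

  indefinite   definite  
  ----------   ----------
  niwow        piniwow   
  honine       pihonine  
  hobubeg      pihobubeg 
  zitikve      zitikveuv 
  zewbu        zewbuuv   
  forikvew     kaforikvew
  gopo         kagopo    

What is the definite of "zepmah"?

honine and zitikve both end in -e yet inflect differently (pihonine, zitikveuv), so the final letter is not what conditions the rule; the first letter is.
"zepmah" begins with z-. The stems beginning with z- (zitikve → zitikveuv, zewbu → zewbuuv) add -uv.
The other patterns: stems beginning with h- or n- add the prefix pi-; stems beginning with f- or g- add the prefix ka-.
So zepmah → zepmahuv.

zepmahuv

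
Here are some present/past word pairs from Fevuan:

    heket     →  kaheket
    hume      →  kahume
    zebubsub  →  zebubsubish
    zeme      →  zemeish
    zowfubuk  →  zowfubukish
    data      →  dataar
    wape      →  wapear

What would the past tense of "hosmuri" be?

hume and zeme both end in -e yet inflect differently (kahume, zemeish), so the final letter is not what conditions the rule; the first letter is.
"hosmuri" begins with h-. The stems beginning with h- (heket → kaheket, hume → kahume) add the prefix ka-.
The other patterns: stems beginning with z- add -ish; stems beginning with d- or w- add -ar.
So hosmuri → kahosmuri.

kahosmuri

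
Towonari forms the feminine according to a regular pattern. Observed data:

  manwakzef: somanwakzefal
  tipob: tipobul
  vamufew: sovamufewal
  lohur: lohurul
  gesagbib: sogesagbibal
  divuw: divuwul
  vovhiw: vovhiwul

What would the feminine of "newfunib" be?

sonewfunibal

vamufew and divuw both end in -w yet inflect differently (sovamufewal, divuwul), so the final letter is not what conditions the rule; the number of vowels is.
"newfunib" has 3 vowels. The stems with 3 vowels (gesagbib → sogesagbibal, vamufew → sovamufewal, manwakzef → somanwakzefal) add so- … -al around the stem.
The other pattern: stems with 2 vowels add -ul.
So newfunib → sonewfunibal.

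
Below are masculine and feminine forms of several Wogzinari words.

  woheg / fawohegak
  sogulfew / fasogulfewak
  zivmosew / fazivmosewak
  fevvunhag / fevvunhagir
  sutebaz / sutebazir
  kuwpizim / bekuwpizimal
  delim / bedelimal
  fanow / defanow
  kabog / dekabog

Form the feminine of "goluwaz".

goluwazir

woheg and fevvunhag both end in -g yet inflect differently (fawohegak, fevvunhagir), so the final letter is not what conditions the rule; the last vowel is.
"goluwaz" has last vowel 'a'. The stems whose last vowel is 'a' (fevvunhag → fevvunhagir, sutebaz → sutebazir) add -ir.
The other patterns: stems whose last vowel is 'e' add fa- … -ak around the stem; stems whose last vowel is 'i' add be- … -al around the stem; stems whose last vowel is 'o' add the prefix de-.
So goluwaz → goluwazir.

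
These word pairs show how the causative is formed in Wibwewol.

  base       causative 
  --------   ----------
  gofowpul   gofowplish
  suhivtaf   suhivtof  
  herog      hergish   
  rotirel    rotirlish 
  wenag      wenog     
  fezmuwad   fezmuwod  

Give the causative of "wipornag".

wenag and herog both end in -g yet inflect differently (wenog, hergish), so the final letter is not what conditions the rule; the last vowel is.
"wipornag" has last vowel 'a'. The stems whose last vowel is 'a' (suhivtaf → suhivtof, fezmuwad → fezmuwod, wenag → wenog) change the last vowel to 'o'.
The other pattern: stems whose last vowel is 'e', 'o' or 'u' delete the last vowel and add -ish.
So wipornag → wipornog.

wipornog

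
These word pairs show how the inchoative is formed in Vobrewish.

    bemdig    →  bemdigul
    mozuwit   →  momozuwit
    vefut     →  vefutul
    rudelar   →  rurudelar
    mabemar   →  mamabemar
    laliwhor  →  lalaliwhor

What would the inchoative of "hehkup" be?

hehkupul

"hehkup" has 2 vowels. The stems with 2 vowels (bemdig → bemdigul, vefut → vefutul) add -ul.
So hehkup → hehkupul.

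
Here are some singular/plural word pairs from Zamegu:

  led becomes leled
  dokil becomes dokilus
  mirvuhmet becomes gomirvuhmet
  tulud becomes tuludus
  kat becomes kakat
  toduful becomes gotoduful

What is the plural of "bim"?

bibim

led and tulud both end in -d yet inflect differently (leled, tuludus), so the final letter is not what conditions the rule; the number of vowels is.
"bim" has 1 vowel. The stems with 1 vowel (led → leled, kat → kakat) repeat the first consonant+vowel as a prefix.
So bim → bibim.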